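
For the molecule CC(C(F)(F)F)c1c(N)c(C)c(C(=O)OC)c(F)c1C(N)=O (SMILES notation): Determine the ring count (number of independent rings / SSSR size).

1

In SMILES, each pair of matching ring-closure digits denotes one ring-closing bond; the number of such bonds equals the number of independent rings.
Ring-closure bonds here: 1.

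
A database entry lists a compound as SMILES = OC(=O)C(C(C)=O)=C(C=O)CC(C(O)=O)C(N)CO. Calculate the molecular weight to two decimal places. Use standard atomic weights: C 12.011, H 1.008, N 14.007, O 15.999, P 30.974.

First, the molecular formula is C11H15NO7 (counting implicit H from valence).
  C: 11 × 12.011 = 132.121
  H: 15 × 1.008 = 15.120
  N: 1 × 14.007 = 14.007
  O: 7 × 15.999 = 111.993
Sum: 11×12.011 + 15×1.008 + 1×14.007 + 7×15.999 = 273.241 → 273.24 g/mol.

273.24 g/mol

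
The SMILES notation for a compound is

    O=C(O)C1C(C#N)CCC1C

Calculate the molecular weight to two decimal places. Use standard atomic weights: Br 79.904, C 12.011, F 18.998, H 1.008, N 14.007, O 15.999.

First, the molecular formula is C8H11NO2 (counting implicit H from valence).
  C: 8 × 12.011 = 96.088
  H: 11 × 1.008 = 11.088
  N: 1 × 14.007 = 14.007
  O: 2 × 15.999 = 31.998
Sum: 8×12.011 + 11×1.008 + 1×14.007 + 2×15.999 = 153.181 → 153.18 g/mol.

153.18 g/mol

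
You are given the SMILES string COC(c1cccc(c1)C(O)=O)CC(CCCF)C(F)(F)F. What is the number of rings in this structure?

In SMILES, each pair of matching ring-closure digits denotes one ring-closing bond; the number of such bonds equals the number of independent rings.
Ring-closure bonds here: 1.

1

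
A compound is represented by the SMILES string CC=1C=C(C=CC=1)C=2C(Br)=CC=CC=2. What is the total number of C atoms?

13

Count every carbon token in the SMILES (each C, including those in ring-closure positions and inside branches).
Carbon count: 13.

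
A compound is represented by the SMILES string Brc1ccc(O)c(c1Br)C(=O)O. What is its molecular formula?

C7H4Br2O3

Walk through each heavy atom and fill implicit hydrogens from standard valence (C 4, N 3, O 2, S 2, halogen 1); for lowercase aromatic atoms, an aromatic c carries 1 H when it has two neighbours and 0 H with three, and aromatic n carries 0 H:
  atom 1: Br (halogen, monovalent) → 0 H
  atom 2: aromatic c, 3 neighbours → 0 H
  atom 3: aromatic c, 2 neighbours → 1 H
  atom 4: aromatic c, 2 neighbours → 1 H
  atom 5: aromatic c, 3 neighbours → 0 H
  atom 6: O, bond orders sum to 1 (valence 2) → 1 H
  atom 7: aromatic c, 3 neighbours → 0 H
  atom 8: aromatic c, 3 neighbours → 0 H
  atom 9: Br (halogen, monovalent) → 0 H
  atom 10: C, bond orders sum to 4 (valence 4) → 0 H
  atom 11: O, bond orders sum to 2 (valence 2) → 0 H
  atom 12: O, bond orders sum to 1 (valence 2) → 1 H
Totals → C:7, H:4, Br:2, O:3.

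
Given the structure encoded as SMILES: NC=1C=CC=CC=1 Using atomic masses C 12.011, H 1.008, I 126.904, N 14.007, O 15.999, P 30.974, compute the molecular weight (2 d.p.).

93.13 g/mol

First, the molecular formula is C6H7N (counting implicit H from valence).
  C: 6 × 12.011 = 72.066
  H: 7 × 1.008 = 7.056
  N: 1 × 14.007 = 14.007
Sum: 6×12.011 + 7×1.008 + 1×14.007 = 93.129 → 93.13 g/mol.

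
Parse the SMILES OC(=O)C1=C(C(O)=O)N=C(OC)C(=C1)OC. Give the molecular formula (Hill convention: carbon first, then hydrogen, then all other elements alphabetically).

Walk through each heavy atom and fill implicit hydrogens from standard valence (C 4, N 3, O 2, S 2, halogen 1):
  atom 1: O, bond orders sum to 1 (valence 2) → 1 H
  atom 2: C, bond orders sum to 4 (valence 4) → 0 H
  atom 3: O, bond orders sum to 2 (valence 2) → 0 H
  atom 4: C, bond orders sum to 4 (valence 4) → 0 H
  atom 5: C, bond orders sum to 4 (valence 4) → 0 H
  atom 6: C, bond orders sum to 4 (valence 4) → 0 H
  atom 7: O, bond orders sum to 1 (valence 2) → 1 H
  atom 8: O, bond orders sum to 2 (valence 2) → 0 H
  atom 9: N, bond orders sum to 3 (valence 3) → 0 H
  atom 10: C, bond orders sum to 4 (valence 4) → 0 H
  atom 11: O, bond orders sum to 2 (valence 2) → 0 H
  atom 12: C, bond orders sum to 1 (valence 4) → 3 H
  atom 13: C, bond orders sum to 4 (valence 4) → 0 H
  atom 14: C, bond orders sum to 3 (valence 4) → 1 H
  atom 15: O, bond orders sum to 2 (valence 2) → 0 H
  atom 16: C, bond orders sum to 1 (valence 4) → 3 H
Totals → C:9, H:9, N:1, O:6.
In Hill order: C9H9NO6.

C9H9NO6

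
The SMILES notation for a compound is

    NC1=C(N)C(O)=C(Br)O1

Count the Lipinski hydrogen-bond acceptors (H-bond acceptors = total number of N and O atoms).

N atoms: 2; O atoms: 2.
Lipinski HBA = 2 + 2 = 4.

4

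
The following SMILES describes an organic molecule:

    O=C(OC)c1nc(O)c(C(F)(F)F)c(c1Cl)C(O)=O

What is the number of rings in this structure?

1

In SMILES, each pair of matching ring-closure digits denotes one ring-closing bond; the number of such bonds equals the number of independent rings.
Ring-closure bonds here: 1.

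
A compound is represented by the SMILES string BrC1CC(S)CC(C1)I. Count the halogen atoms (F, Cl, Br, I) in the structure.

Halogen atoms appear at heavy-atom positions 1, 9 (1×Br, 1×I).
Other groups present: 1 thiol.
Halogen count: 2.

2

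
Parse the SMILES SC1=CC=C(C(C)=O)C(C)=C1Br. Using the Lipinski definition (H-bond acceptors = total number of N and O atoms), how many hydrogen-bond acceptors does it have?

1

N atoms: 0; O atoms: 1.
Lipinski HBA = 0 + 1 = 1.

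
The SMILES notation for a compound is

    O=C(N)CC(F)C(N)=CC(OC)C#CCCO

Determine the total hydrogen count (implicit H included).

Walk through each heavy atom and fill implicit hydrogens from standard valence (C 4, N 3, O 2, S 2, halogen 1):
  atom 1: O, bond orders sum to 2 (valence 2) → 0 H
  atom 2: C, bond orders sum to 4 (valence 4) → 0 H
  atom 3: N, bond orders sum to 1 (valence 3) → 2 H
  atom 4: C, bond orders sum to 2 (valence 4) → 2 H
  atom 5: C, bond orders sum to 3 (valence 4) → 1 H
  atom 6: F (halogen, monovalent) → 0 H
  atom 7: C, bond orders sum to 4 (valence 4) → 0 H
  atom 8: N, bond orders sum to 1 (valence 3) → 2 H
  atom 9: C, bond orders sum to 3 (valence 4) → 1 H
  atom 10: C, bond orders sum to 3 (valence 4) → 1 H
  atom 11: O, bond orders sum to 2 (valence 2) → 0 H
  atom 12: C, bond orders sum to 1 (valence 4) → 3 H
  atom 13: C, bond orders sum to 4 (valence 4) → 0 H
  atom 14: C, bond orders sum to 4 (valence 4) → 0 H
  atom 15: C, bond orders sum to 2 (valence 4) → 2 H
  atom 16: C, bond orders sum to 2 (valence 4) → 2 H
  atom 17: O, bond orders sum to 1 (valence 2) → 1 H
Total hydrogens: 17.

17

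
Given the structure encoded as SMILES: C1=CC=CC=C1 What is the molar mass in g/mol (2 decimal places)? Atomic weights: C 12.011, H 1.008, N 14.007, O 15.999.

78.11 g/mol

First, the molecular formula is C6H6 (counting implicit H from valence).
  C: 6 × 12.011 = 72.066
  H: 6 × 1.008 = 6.048
Sum: 6×12.011 + 6×1.008 = 78.114 → 78.11 g/mol.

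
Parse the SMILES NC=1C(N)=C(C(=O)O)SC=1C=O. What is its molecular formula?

C6H6N2O3S

Walk through each heavy atom and fill implicit hydrogens from standard valence (C 4, N 3, O 2, S 2, halogen 1):
  atom 1: N, bond orders sum to 1 (valence 3) → 2 H
  atom 2: C, bond orders sum to 4 (valence 4) → 0 H
  atom 3: C, bond orders sum to 4 (valence 4) → 0 H
  atom 4: N, bond orders sum to 1 (valence 3) → 2 H
  atom 5: C, bond orders sum to 4 (valence 4) → 0 H
  atom 6: C, bond orders sum to 4 (valence 4) → 0 H
  atom 7: O, bond orders sum to 2 (valence 2) → 0 H
  atom 8: O, bond orders sum to 1 (valence 2) → 1 H
  atom 9: S, bond orders sum to 2 (valence 2) → 0 H
  atom 10: C, bond orders sum to 4 (valence 4) → 0 H
  atom 11: C, bond orders sum to 3 (valence 4) → 1 H
  atom 12: O, bond orders sum to 2 (valence 2) → 0 H
Totals → C:6, H:6, N:2, O:3, S:1.
In Hill order: C6H6N2O3S.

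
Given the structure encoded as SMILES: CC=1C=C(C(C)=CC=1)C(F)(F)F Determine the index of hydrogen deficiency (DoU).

4

Molecular formula: C9H9F3.
DoU = (2C + 2 + N − H − X) / 2, where X is the halogen count and O/S are ignored.
    = (2·9 + 2 + 0 − 9 − 3) / 2 = 8 / 2 = 4.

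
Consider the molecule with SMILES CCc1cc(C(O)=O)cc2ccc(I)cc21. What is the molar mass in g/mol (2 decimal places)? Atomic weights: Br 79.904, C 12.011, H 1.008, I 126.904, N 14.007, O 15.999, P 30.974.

326.13 g/mol

First, the molecular formula is C13H11IO2 (counting implicit H from valence).
  C: 13 × 12.011 = 156.143
  H: 11 × 1.008 = 11.088
  I: 1 × 126.904 = 126.904
  O: 2 × 15.999 = 31.998
Sum: 13×12.011 + 11×1.008 + 1×126.904 + 2×15.999 = 326.133 → 326.13 g/mol.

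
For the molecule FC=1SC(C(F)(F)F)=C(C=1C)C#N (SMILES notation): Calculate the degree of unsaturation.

5

Degree of unsaturation = (number of rings) + (number of π bonds).
Ring closures in the SMILES: 1.
π bonds: 2 double bonds (each 1 DoU), 1 triple bond (each 2 DoU) → 4 DoU from unsaturation.
Total DoU = 1 + 4 = 5.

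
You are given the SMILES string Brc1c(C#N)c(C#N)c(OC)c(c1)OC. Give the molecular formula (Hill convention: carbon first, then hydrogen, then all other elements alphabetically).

C10H7BrN2O2

Walk through each heavy atom and fill implicit hydrogens from standard valence (C 4, N 3, O 2, S 2, halogen 1); for lowercase aromatic atoms, an aromatic c carries 1 H when it has two neighbours and 0 H with three, and aromatic n carries 0 H:
  atom 1: Br (halogen, monovalent) → 0 H
  atom 2: aromatic c, 3 neighbours → 0 H
  atom 3: aromatic c, 3 neighbours → 0 H
  atom 4: C, bond orders sum to 4 (valence 4) → 0 H
  atom 5: N, bond orders sum to 3 (valence 3) → 0 H
  atom 6: aromatic c, 3 neighbours → 0 H
  atom 7: C, bond orders sum to 4 (valence 4) → 0 H
  atom 8: N, bond orders sum to 3 (valence 3) → 0 H
  atom 9: aromatic c, 3 neighbours → 0 H
  atom 10: O, bond orders sum to 2 (valence 2) → 0 H
  atom 11: C, bond orders sum to 1 (valence 4) → 3 H
  atom 12: aromatic c, 3 neighbours → 0 H
  atom 13: aromatic c, 2 neighbours → 1 H
  atom 14: O, bond orders sum to 2 (valence 2) → 0 H
  atom 15: C, bond orders sum to 1 (valence 4) → 3 H
Totals → C:10, H:7, Br:1, N:2, O:2.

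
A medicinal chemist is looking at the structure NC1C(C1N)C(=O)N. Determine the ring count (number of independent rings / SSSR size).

In SMILES, each pair of matching ring-closure digits denotes one ring-closing bond; the number of such bonds equals the number of independent rings.
Ring-closure bonds here: 1.

1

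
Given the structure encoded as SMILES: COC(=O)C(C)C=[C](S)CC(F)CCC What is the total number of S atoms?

Scan the SMILES for S atoms (remember two-letter symbols like Cl and Br are single atoms).
Sulfur count: 1.

1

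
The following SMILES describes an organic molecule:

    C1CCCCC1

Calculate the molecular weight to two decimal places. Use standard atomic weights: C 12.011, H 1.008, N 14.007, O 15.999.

First, the molecular formula is C6H12 (counting implicit H from valence).
  C: 6 × 12.011 = 72.066
  H: 12 × 1.008 = 12.096
Sum: 6×12.011 + 12×1.008 = 84.162 → 84.16 g/mol.

84.16 g/mol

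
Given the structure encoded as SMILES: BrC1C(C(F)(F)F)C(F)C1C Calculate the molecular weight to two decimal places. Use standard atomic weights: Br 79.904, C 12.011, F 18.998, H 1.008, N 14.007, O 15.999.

First, the molecular formula is C6H7BrF4 (counting implicit H from valence).
  Br: 1 × 79.904 = 79.904
  C: 6 × 12.011 = 72.066
  F: 4 × 18.998 = 75.992
  H: 7 × 1.008 = 7.056
Sum: 1×79.904 + 6×12.011 + 4×18.998 + 7×1.008 = 235.018 → 235.02 g/mol.

235.02 g/mol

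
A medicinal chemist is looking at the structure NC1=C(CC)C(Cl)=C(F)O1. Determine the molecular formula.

C6H7ClFNO

Walk through each heavy atom and fill implicit hydrogens from standard valence (C 4, N 3, O 2, S 2, halogen 1):
  atom 1: N, bond orders sum to 1 (valence 3) → 2 H
  atom 2: C, bond orders sum to 4 (valence 4) → 0 H
  atom 3: C, bond orders sum to 4 (valence 4) → 0 H
  atom 4: C, bond orders sum to 2 (valence 4) → 2 H
  atom 5: C, bond orders sum to 1 (valence 4) → 3 H
  atom 6: C, bond orders sum to 4 (valence 4) → 0 H
  atom 7: Cl (halogen, monovalent) → 0 H
  atom 8: C, bond orders sum to 4 (valence 4) → 0 H
  atom 9: F (halogen, monovalent) → 0 H
  atom 10: O, bond orders sum to 2 (valence 2) → 0 H
Totals → C:6, H:7, Cl:1, F:1, N:1, O:1.
In Hill order: C6H7ClFNO.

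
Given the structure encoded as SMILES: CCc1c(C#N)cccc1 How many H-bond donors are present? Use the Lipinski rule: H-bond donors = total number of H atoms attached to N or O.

0

Donors: find every N or O and count the H atoms it carries.
  atom 6 (N): bond orders sum to 3 → 0 H
Lipinski HBD = 0.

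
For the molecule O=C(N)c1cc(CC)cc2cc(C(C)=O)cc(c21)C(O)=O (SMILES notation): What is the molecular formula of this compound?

C16H15NO4

Walk through each heavy atom and fill implicit hydrogens from standard valence (C 4, N 3, O 2, S 2, halogen 1); for lowercase aromatic atoms, an aromatic c carries 1 H when it has two neighbours and 0 H with three, and aromatic n carries 0 H:
  atom 1: O, bond orders sum to 2 (valence 2) → 0 H
  atom 2: C, bond orders sum to 4 (valence 4) → 0 H
  atom 3: N, bond orders sum to 1 (valence 3) → 2 H
  atom 4: aromatic c, 3 neighbours → 0 H
  atom 5: aromatic c, 2 neighbours → 1 H
  atom 6: aromatic c, 3 neighbours → 0 H
  atom 7: C, bond orders sum to 2 (valence 4) → 2 H
  atom 8: C, bond orders sum to 1 (valence 4) → 3 H
  atom 9: aromatic c, 2 neighbours → 1 H
  atom 10: aromatic c, 3 neighbours → 0 H
  atom 11: aromatic c, 2 neighbours → 1 H
  atom 12: aromatic c, 3 neighbours → 0 H
  atom 13: C, bond orders sum to 4 (valence 4) → 0 H
  atom 14: C, bond orders sum to 1 (valence 4) → 3 H
  atom 15: O, bond orders sum to 2 (valence 2) → 0 H
  atom 16: aromatic c, 2 neighbours → 1 H
  atom 17: aromatic c, 3 neighbours → 0 H
  atom 18: aromatic c, 3 neighbours → 0 H
  atom 19: C, bond orders sum to 4 (valence 4) → 0 H
  atom 20: O, bond orders sum to 1 (valence 2) → 1 H
  atom 21: O, bond orders sum to 2 (valence 2) → 0 H
Totals → C:16, H:15, N:1, O:4.
In Hill order: C16H15NO4.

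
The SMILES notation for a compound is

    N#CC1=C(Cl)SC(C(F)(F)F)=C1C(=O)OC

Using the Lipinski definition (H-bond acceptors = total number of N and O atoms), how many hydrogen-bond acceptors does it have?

N atoms: 1; O atoms: 2.
Lipinski HBA = 1 + 2 = 3.

3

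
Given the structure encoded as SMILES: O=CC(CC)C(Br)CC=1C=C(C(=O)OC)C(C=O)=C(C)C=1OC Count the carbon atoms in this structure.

17

Count every carbon token in the SMILES (each C, including those in ring-closure positions and inside branches).
Carbon count: 17.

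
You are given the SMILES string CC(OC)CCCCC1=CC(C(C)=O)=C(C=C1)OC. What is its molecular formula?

Walk through each heavy atom and fill implicit hydrogens from standard valence (C 4, N 3, O 2, S 2, halogen 1):
  atom 1: C, bond orders sum to 1 (valence 4) → 3 H
  atom 2: C, bond orders sum to 3 (valence 4) → 1 H
  atom 3: O, bond orders sum to 2 (valence 2) → 0 H
  atom 4: C, bond orders sum to 1 (valence 4) → 3 H
  atom 5: C, bond orders sum to 2 (valence 4) → 2 H
  atom 6: C, bond orders sum to 2 (valence 4) → 2 H
  atom 7: C, bond orders sum to 2 (valence 4) → 2 H
  atom 8: C, bond orders sum to 2 (valence 4) → 2 H
  atom 9: C, bond orders sum to 4 (valence 4) → 0 H
  atom 10: C, bond orders sum to 3 (valence 4) → 1 H
  atom 11: C, bond orders sum to 4 (valence 4) → 0 H
  atom 12: C, bond orders sum to 4 (valence 4) → 0 H
  atom 13: C, bond orders sum to 1 (valence 4) → 3 H
  atom 14: O, bond orders sum to 2 (valence 2) → 0 H
  atom 15: C, bond orders sum to 4 (valence 4) → 0 H
  atom 16: C, bond orders sum to 3 (valence 4) → 1 H
  atom 17: C, bond orders sum to 3 (valence 4) → 1 H
  atom 18: O, bond orders sum to 2 (valence 2) → 0 H
  atom 19: C, bond orders sum to 1 (valence 4) → 3 H
Totals → C:16, H:24, O:3.

C16H24O3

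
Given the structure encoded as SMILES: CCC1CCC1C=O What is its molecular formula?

Walk through each heavy atom and fill implicit hydrogens from standard valence (C 4, N 3, O 2, S 2, halogen 1):
  atom 1: C, bond orders sum to 1 (valence 4) → 3 H
  atom 2: C, bond orders sum to 2 (valence 4) → 2 H
  atom 3: C, bond orders sum to 3 (valence 4) → 1 H
  atom 4: C, bond orders sum to 2 (valence 4) → 2 H
  atom 5: C, bond orders sum to 2 (valence 4) → 2 H
  atom 6: C, bond orders sum to 3 (valence 4) → 1 H
  atom 7: C, bond orders sum to 3 (valence 4) → 1 H
  atom 8: O, bond orders sum to 2 (valence 2) → 0 H
Totals → C:7, H:12, O:1.

C7H12O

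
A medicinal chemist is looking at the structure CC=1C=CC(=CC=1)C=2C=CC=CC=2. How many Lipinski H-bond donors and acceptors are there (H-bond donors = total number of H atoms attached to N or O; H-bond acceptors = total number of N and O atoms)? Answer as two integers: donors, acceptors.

Donors: find every N or O and count the H atoms it carries.
  (no N or O atoms present)
Lipinski HBD = 0.
Acceptors: N atoms = 0, O atoms = 0 → HBA = 0.

0, 0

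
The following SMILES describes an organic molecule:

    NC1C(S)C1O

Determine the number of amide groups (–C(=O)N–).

Scan the SMILES for the amide motif — none present.
Groups that are present: 1 hydroxyl, 1 primary amine, 1 thiol.

0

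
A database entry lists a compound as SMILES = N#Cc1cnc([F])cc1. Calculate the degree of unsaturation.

Molecular formula: C6H3FN2.
DoU = (2C + 2 + N − H − X) / 2, where X is the halogen count and O/S are ignored.
    = (2·6 + 2 + 2 − 3 − 1) / 2 = 12 / 2 = 6.

6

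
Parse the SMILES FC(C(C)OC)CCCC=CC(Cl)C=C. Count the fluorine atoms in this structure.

1

Scan the SMILES for F atoms (remember two-letter symbols like Cl and Br are single atoms).
Fluorine count: 1.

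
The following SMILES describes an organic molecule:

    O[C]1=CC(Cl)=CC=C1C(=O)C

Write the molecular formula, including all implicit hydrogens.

C8H7ClO2

Walk through each heavy atom and fill implicit hydrogens from standard valence (C 4, N 3, O 2, S 2, halogen 1):
  atom 1: O, bond orders sum to 1 (valence 2) → 1 H
  atom 2: C with explicit H count 0
  atom 3: C, bond orders sum to 3 (valence 4) → 1 H
  atom 4: C, bond orders sum to 4 (valence 4) → 0 H
  atom 5: Cl (halogen, monovalent) → 0 H
  atom 6: C, bond orders sum to 3 (valence 4) → 1 H
  atom 7: C, bond orders sum to 3 (valence 4) → 1 H
  atom 8: C, bond orders sum to 4 (valence 4) → 0 H
  atom 9: C, bond orders sum to 4 (valence 4) → 0 H
  atom 10: O, bond orders sum to 2 (valence 2) → 0 H
  atom 11: C, bond orders sum to 1 (valence 4) → 3 H
Totals → C:8, H:7, Cl:1, O:2.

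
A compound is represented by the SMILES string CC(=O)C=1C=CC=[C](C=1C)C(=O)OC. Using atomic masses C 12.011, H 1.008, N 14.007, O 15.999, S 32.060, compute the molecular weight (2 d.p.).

192.21 g/mol

First, the molecular formula is C11H12O3 (counting implicit H from valence).
  C: 11 × 12.011 = 132.121
  H: 12 × 1.008 = 12.096
  O: 3 × 15.999 = 47.997
Sum: 11×12.011 + 12×1.008 + 3×15.999 = 192.214 → 192.21 g/mol.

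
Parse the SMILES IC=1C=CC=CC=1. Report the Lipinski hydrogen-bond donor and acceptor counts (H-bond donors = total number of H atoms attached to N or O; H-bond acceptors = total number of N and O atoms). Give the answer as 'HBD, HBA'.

0, 0

Donors: find every N or O and count the H atoms it carries.
  (no N or O atoms present)
Lipinski HBD = 0.
Acceptors: N atoms = 0, O atoms = 0 → HBA = 0.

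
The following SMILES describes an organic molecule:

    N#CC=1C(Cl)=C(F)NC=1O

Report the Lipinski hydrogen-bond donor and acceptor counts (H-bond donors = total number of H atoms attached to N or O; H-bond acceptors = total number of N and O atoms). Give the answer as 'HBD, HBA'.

Donors: find every N or O and count the H atoms it carries.
  atom 1 (N): bond orders sum to 3 → 0 H
  atom 8 (N): bond orders sum to 2 → 1 H
  atom 10 (O): bond orders sum to 1 → 1 H
Lipinski HBD = 2.
Acceptors: N atoms = 2, O atoms = 1 → HBA = 3.

2, 3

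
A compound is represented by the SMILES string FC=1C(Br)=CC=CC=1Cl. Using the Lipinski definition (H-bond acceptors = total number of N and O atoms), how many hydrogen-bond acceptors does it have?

N atoms: 0; O atoms: 0.
Lipinski HBA = 0 + 0 = 0.

0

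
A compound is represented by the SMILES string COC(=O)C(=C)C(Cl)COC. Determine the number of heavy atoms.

11

Every atom symbol written in the SMILES (organic subset) is one heavy atom; implicit H are not written.
Heavy atoms by element → C:7, Cl:1, O:3.
Total: 11.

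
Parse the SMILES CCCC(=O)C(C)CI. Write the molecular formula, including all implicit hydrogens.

Walk through each heavy atom and fill implicit hydrogens from standard valence (C 4, N 3, O 2, S 2, halogen 1):
  atom 1: C, bond orders sum to 1 (valence 4) → 3 H
  atom 2: C, bond orders sum to 2 (valence 4) → 2 H
  atom 3: C, bond orders sum to 2 (valence 4) → 2 H
  atom 4: C, bond orders sum to 4 (valence 4) → 0 H
  atom 5: O, bond orders sum to 2 (valence 2) → 0 H
  atom 6: C, bond orders sum to 3 (valence 4) → 1 H
  atom 7: C, bond orders sum to 1 (valence 4) → 3 H
  atom 8: C, bond orders sum to 2 (valence 4) → 2 H
  atom 9: I (halogen, monovalent) → 0 H
Totals → C:7, H:13, I:1, O:1.
In Hill order: C7H13IO.

C7H13IO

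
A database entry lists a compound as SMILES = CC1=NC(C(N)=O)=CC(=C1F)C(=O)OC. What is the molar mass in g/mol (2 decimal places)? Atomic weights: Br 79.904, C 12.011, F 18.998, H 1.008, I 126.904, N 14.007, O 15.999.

212.18 g/mol

First, the molecular formula is C9H9FN2O3 (counting implicit H from valence).
  C: 9 × 12.011 = 108.099
  F: 1 × 18.998 = 18.998
  H: 9 × 1.008 = 9.072
  N: 2 × 14.007 = 28.014
  O: 3 × 15.999 = 47.997
Sum: 9×12.011 + 1×18.998 + 9×1.008 + 2×14.007 + 3×15.999 = 212.180 → 212.18 g/mol.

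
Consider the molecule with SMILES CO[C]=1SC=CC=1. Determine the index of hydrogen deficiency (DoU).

3

Molecular formula: C5H6OS.
DoU = (2C + 2 + N − H − X) / 2, where X is the halogen count and O/S are ignored.
    = (2·5 + 2 + 0 − 6 − 0) / 2 = 6 / 2 = 3.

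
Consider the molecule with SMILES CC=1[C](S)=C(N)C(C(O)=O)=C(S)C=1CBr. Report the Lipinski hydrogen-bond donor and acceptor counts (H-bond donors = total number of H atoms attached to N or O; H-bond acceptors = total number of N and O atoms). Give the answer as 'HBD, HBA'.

Donors: find every N or O and count the H atoms it carries.
  atom 6 (N): bond orders sum to 1 → 2 H
  atom 9 (O): bond orders sum to 1 → 1 H
  atom 10 (O): bond orders sum to 2 → 0 H
Lipinski HBD = 3.
Acceptors: N atoms = 1, O atoms = 2 → HBA = 3.

3, 3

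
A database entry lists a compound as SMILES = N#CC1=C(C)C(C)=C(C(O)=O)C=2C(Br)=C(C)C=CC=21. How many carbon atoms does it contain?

Count every carbon token in the SMILES (each C, including those in ring-closure positions and inside branches).
Carbon count: 15.

15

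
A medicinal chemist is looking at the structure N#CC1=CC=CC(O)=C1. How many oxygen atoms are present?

Scan the SMILES for O atoms (remember two-letter symbols like Cl and Br are single atoms).
Oxygen count: 1.

1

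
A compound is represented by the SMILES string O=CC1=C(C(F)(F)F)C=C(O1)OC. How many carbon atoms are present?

Count every carbon token in the SMILES (each C, including those in ring-closure positions and inside branches).
Carbon count: 7.

7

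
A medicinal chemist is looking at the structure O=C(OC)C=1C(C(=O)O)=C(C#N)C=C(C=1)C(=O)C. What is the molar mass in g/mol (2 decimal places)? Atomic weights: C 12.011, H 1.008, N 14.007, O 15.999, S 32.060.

247.21 g/mol

First, the molecular formula is C12H9NO5 (counting implicit H from valence).
  C: 12 × 12.011 = 144.132
  H: 9 × 1.008 = 9.072
  N: 1 × 14.007 = 14.007
  O: 5 × 15.999 = 79.995
Sum: 12×12.011 + 9×1.008 + 1×14.007 + 5×15.999 = 247.206 → 247.21 g/mol.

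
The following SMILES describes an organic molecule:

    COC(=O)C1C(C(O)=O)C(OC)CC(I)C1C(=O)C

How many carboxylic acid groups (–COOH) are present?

The carboxylic acid motif appears at heavy-atom position 7 in the SMILES.
Other groups present: 1 ester, 1 ether, 1 ketone.
Carboxylic acid count: 1.

1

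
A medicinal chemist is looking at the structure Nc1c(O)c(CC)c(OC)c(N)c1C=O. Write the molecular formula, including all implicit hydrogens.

C10H14N2O3

Walk through each heavy atom and fill implicit hydrogens from standard valence (C 4, N 3, O 2, S 2, halogen 1); for lowercase aromatic atoms, an aromatic c carries 1 H when it has two neighbours and 0 H with three, and aromatic n carries 0 H:
  atom 1: N, bond orders sum to 1 (valence 3) → 2 H
  atom 2: aromatic c, 3 neighbours → 0 H
  atom 3: aromatic c, 3 neighbours → 0 H
  atom 4: O, bond orders sum to 1 (valence 2) → 1 H
  atom 5: aromatic c, 3 neighbours → 0 H
  atom 6: C, bond orders sum to 2 (valence 4) → 2 H
  atom 7: C, bond orders sum to 1 (valence 4) → 3 H
  atom 8: aromatic c, 3 neighbours → 0 H
  atom 9: O, bond orders sum to 2 (valence 2) → 0 H
  atom 10: C, bond orders sum to 1 (valence 4) → 3 H
  atom 11: aromatic c, 3 neighbours → 0 H
  atom 12: N, bond orders sum to 1 (valence 3) → 2 H
  atom 13: aromatic c, 3 neighbours → 0 H
  atom 14: C, bond orders sum to 3 (valence 4) → 1 H
  atom 15: O, bond orders sum to 2 (valence 2) → 0 H
Totals → C:10, H:14, N:2, O:3.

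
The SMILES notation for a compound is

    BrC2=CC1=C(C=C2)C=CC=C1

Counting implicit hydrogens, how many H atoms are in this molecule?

7

Walk through each heavy atom and fill implicit hydrogens from standard valence (C 4, N 3, O 2, S 2, halogen 1):
  atom 1: Br (halogen, monovalent) → 0 H
  atom 2: C, bond orders sum to 4 (valence 4) → 0 H
  atom 3: C, bond orders sum to 3 (valence 4) → 1 H
  atom 4: C, bond orders sum to 4 (valence 4) → 0 H
  atom 5: C, bond orders sum to 4 (valence 4) → 0 H
  atom 6: C, bond orders sum to 3 (valence 4) → 1 H
  atom 7: C, bond orders sum to 3 (valence 4) → 1 H
  atom 8: C, bond orders sum to 3 (valence 4) → 1 H
  atom 9: C, bond orders sum to 3 (valence 4) → 1 H
  atom 10: C, bond orders sum to 3 (valence 4) → 1 H
  atom 11: C, bond orders sum to 3 (valence 4) → 1 H
Total hydrogens: 7.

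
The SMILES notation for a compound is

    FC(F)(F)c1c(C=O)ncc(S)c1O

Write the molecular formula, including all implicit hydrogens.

Walk through each heavy atom and fill implicit hydrogens from standard valence (C 4, N 3, O 2, S 2, halogen 1); for lowercase aromatic atoms, an aromatic c carries 1 H when it has two neighbours and 0 H with three, and aromatic n carries 0 H:
  atom 1: F (halogen, monovalent) → 0 H
  atom 2: C, bond orders sum to 4 (valence 4) → 0 H
  atom 3: F (halogen, monovalent) → 0 H
  atom 4: F (halogen, monovalent) → 0 H
  atom 5: aromatic c, 3 neighbours → 0 H
  atom 6: aromatic c, 3 neighbours → 0 H
  atom 7: C, bond orders sum to 3 (valence 4) → 1 H
  atom 8: O, bond orders sum to 2 (valence 2) → 0 H
  atom 9: aromatic n, 2 neighbours → 0 H
  atom 10: aromatic c, 2 neighbours → 1 H
  atom 11: aromatic c, 3 neighbours → 0 H
  atom 12: S, bond orders sum to 1 (valence 2) → 1 H
  atom 13: aromatic c, 3 neighbours → 0 H
  atom 14: O, bond orders sum to 1 (valence 2) → 1 H
Totals → C:7, H:4, F:3, N:1, O:2, S:1.
In Hill order: C7H4F3NO2S.

C7H4F3NO2S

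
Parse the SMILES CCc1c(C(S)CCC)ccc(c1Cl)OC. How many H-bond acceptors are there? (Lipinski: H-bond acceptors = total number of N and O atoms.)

N atoms: 0; O atoms: 1.
Lipinski HBA = 0 + 1 = 1.

1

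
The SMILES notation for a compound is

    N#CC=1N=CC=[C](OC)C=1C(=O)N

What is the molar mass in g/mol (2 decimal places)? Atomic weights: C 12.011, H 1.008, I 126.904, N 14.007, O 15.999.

177.16 g/mol

First, the molecular formula is C8H7N3O2 (counting implicit H from valence).
  C: 8 × 12.011 = 96.088
  H: 7 × 1.008 = 7.056
  N: 3 × 14.007 = 42.021
  O: 2 × 15.999 = 31.998
Sum: 8×12.011 + 7×1.008 + 3×14.007 + 2×15.999 = 177.163 → 177.16 g/mol.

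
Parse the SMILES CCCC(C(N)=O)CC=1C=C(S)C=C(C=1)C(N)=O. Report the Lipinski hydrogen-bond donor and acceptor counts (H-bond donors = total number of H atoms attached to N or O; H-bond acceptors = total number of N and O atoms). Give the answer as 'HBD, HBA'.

4, 4

Donors: find every N or O and count the H atoms it carries.
  atom 6 (N): bond orders sum to 1 → 2 H
  atom 7 (O): bond orders sum to 2 → 0 H
  atom 17 (N): bond orders sum to 1 → 2 H
  atom 18 (O): bond orders sum to 2 → 0 H
Lipinski HBD = 4.
Acceptors: N atoms = 2, O atoms = 2 → HBA = 4.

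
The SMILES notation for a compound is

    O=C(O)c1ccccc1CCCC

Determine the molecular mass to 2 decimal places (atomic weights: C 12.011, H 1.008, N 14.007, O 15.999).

First, the molecular formula is C11H14O2 (counting implicit H from valence).
  C: 11 × 12.011 = 132.121
  H: 14 × 1.008 = 14.112
  O: 2 × 15.999 = 31.998
Sum: 11×12.011 + 14×1.008 + 2×15.999 = 178.231 → 178.23 g/mol.

178.23 g/mol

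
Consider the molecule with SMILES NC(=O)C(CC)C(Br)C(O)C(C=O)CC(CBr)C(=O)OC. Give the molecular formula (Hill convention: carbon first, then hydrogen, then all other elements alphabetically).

Walk through each heavy atom and fill implicit hydrogens from standard valence (C 4, N 3, O 2, S 2, halogen 1):
  atom 1: N, bond orders sum to 1 (valence 3) → 2 H
  atom 2: C, bond orders sum to 4 (valence 4) → 0 H
  atom 3: O, bond orders sum to 2 (valence 2) → 0 H
  atom 4: C, bond orders sum to 3 (valence 4) → 1 H
  atom 5: C, bond orders sum to 2 (valence 4) → 2 H
  atom 6: C, bond orders sum to 1 (valence 4) → 3 H
  atom 7: C, bond orders sum to 3 (valence 4) → 1 H
  atom 8: Br (halogen, monovalent) → 0 H
  atom 9: C, bond orders sum to 3 (valence 4) → 1 H
  atom 10: O, bond orders sum to 1 (valence 2) → 1 H
  atom 11: C, bond orders sum to 3 (valence 4) → 1 H
  atom 12: C, bond orders sum to 3 (valence 4) → 1 H
  atom 13: O, bond orders sum to 2 (valence 2) → 0 H
  atom 14: C, bond orders sum to 2 (valence 4) → 2 H
  atom 15: C, bond orders sum to 3 (valence 4) → 1 H
  atom 16: C, bond orders sum to 2 (valence 4) → 2 H
  atom 17: Br (halogen, monovalent) → 0 H
  atom 18: C, bond orders sum to 4 (valence 4) → 0 H
  atom 19: O, bond orders sum to 2 (valence 2) → 0 H
  atom 20: O, bond orders sum to 2 (valence 2) → 0 H
  atom 21: C, bond orders sum to 1 (valence 4) → 3 H
Totals → C:13, H:21, Br:2, N:1, O:5.

C13H21Br2NO5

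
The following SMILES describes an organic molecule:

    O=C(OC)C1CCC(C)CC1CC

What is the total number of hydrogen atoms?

20

Walk through each heavy atom and fill implicit hydrogens from standard valence (C 4, N 3, O 2, S 2, halogen 1):
  atom 1: O, bond orders sum to 2 (valence 2) → 0 H
  atom 2: C, bond orders sum to 4 (valence 4) → 0 H
  atom 3: O, bond orders sum to 2 (valence 2) → 0 H
  atom 4: C, bond orders sum to 1 (valence 4) → 3 H
  atom 5: C, bond orders sum to 3 (valence 4) → 1 H
  atom 6: C, bond orders sum to 2 (valence 4) → 2 H
  atom 7: C, bond orders sum to 2 (valence 4) → 2 H
  atom 8: C, bond orders sum to 3 (valence 4) → 1 H
  atom 9: C, bond orders sum to 1 (valence 4) → 3 H
  atom 10: C, bond orders sum to 2 (valence 4) → 2 H
  atom 11: C, bond orders sum to 3 (valence 4) → 1 H
  atom 12: C, bond orders sum to 2 (valence 4) → 2 H
  atom 13: C, bond orders sum to 1 (valence 4) → 3 H
Total hydrogens: 20.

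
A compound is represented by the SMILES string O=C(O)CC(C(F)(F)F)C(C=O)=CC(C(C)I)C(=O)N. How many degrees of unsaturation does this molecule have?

Degree of unsaturation = (number of rings) + (number of π bonds).
Ring closures in the SMILES: 0.
π bonds: 4 double bonds (each 1 DoU) → 4 DoU from unsaturation.
Total DoU = 0 + 4 = 4.

4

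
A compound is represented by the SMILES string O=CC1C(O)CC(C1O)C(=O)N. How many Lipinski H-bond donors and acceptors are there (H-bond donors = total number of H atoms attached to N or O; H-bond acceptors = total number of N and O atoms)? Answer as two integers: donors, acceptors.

4, 5

Donors: find every N or O and count the H atoms it carries.
  atom 1 (O): bond orders sum to 2 → 0 H
  atom 5 (O): bond orders sum to 1 → 1 H
  atom 9 (O): bond orders sum to 1 → 1 H
  atom 11 (O): bond orders sum to 2 → 0 H
  atom 12 (N): bond orders sum to 1 → 2 H
Lipinski HBD = 4.
Acceptors: N atoms = 1, O atoms = 4 → HBA = 5.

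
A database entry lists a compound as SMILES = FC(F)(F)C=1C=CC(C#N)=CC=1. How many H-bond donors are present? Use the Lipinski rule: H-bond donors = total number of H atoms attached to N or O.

Donors: find every N or O and count the H atoms it carries.
  atom 10 (N): bond orders sum to 3 → 0 H
Lipinski HBD = 0.

0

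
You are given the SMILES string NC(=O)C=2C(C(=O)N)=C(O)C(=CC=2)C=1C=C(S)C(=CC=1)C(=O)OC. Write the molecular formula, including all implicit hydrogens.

C16H14N2O5S

Walk through each heavy atom and fill implicit hydrogens from standard valence (C 4, N 3, O 2, S 2, halogen 1):
  atom 1: N, bond orders sum to 1 (valence 3) → 2 H
  atom 2: C, bond orders sum to 4 (valence 4) → 0 H
  atom 3: O, bond orders sum to 2 (valence 2) → 0 H
  atom 4: C, bond orders sum to 4 (valence 4) → 0 H
  atom 5: C, bond orders sum to 4 (valence 4) → 0 H
  atom 6: C, bond orders sum to 4 (valence 4) → 0 H
  atom 7: O, bond orders sum to 2 (valence 2) → 0 H
  atom 8: N, bond orders sum to 1 (valence 3) → 2 H
  atom 9: C, bond orders sum to 4 (valence 4) → 0 H
  atom 10: O, bond orders sum to 1 (valence 2) → 1 H
  atom 11: C, bond orders sum to 4 (valence 4) → 0 H
  atom 12: C, bond orders sum to 3 (valence 4) → 1 H
  atom 13: C, bond orders sum to 3 (valence 4) → 1 H
  atom 14: C, bond orders sum to 4 (valence 4) → 0 H
  atom 15: C, bond orders sum to 3 (valence 4) → 1 H
  atom 16: C, bond orders sum to 4 (valence 4) → 0 H
  atom 17: S, bond orders sum to 1 (valence 2) → 1 H
  atom 18: C, bond orders sum to 4 (valence 4) → 0 H
  atom 19: C, bond orders sum to 3 (valence 4) → 1 H
  atom 20: C, bond orders sum to 3 (valence 4) → 1 H
  atom 21: C, bond orders sum to 4 (valence 4) → 0 H
  atom 22: O, bond orders sum to 2 (valence 2) → 0 H
  atom 23: O, bond orders sum to 2 (valence 2) → 0 H
  atom 24: C, bond orders sum to 1 (valence 4) → 3 H
Totals → C:16, H:14, N:2, O:5, S:1.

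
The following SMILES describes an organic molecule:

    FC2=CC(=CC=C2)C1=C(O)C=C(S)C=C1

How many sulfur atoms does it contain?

1

Scan the SMILES for S atoms (remember two-letter symbols like Cl and Br are single atoms).
Sulfur count: 1.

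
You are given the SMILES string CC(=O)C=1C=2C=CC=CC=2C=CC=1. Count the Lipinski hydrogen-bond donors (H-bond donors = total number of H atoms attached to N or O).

0

Donors: find every N or O and count the H atoms it carries.
  atom 3 (O): bond orders sum to 2 → 0 H
Lipinski HBD = 0.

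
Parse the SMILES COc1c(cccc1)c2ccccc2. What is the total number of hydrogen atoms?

12

Walk through each heavy atom and fill implicit hydrogens from standard valence (C 4, N 3, O 2, S 2, halogen 1); for lowercase aromatic atoms, an aromatic c carries 1 H when it has two neighbours and 0 H with three, and aromatic n carries 0 H:
  atom 1: C, bond orders sum to 1 (valence 4) → 3 H
  atom 2: O, bond orders sum to 2 (valence 2) → 0 H
  atom 3: aromatic c, 3 neighbours → 0 H
  atom 4: aromatic c, 3 neighbours → 0 H
  atom 5: aromatic c, 2 neighbours → 1 H
  atom 6: aromatic c, 2 neighbours → 1 H
  atom 7: aromatic c, 2 neighbours → 1 H
  atom 8: aromatic c, 2 neighbours → 1 H
  atom 9: aromatic c, 3 neighbours → 0 H
  atom 10: aromatic c, 2 neighbours → 1 H
  atom 11: aromatic c, 2 neighbours → 1 H
  atom 12: aromatic c, 2 neighbours → 1 H
  atom 13: aromatic c, 2 neighbours → 1 H
  atom 14: aromatic c, 2 neighbours → 1 H
Total hydrogens: 12.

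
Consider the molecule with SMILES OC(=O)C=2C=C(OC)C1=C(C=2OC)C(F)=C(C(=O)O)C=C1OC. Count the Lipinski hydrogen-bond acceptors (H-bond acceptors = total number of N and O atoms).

N atoms: 0; O atoms: 7.
Lipinski HBA = 0 + 7 = 7.

7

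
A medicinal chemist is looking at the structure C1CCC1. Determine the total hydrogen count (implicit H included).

Walk through each heavy atom and fill implicit hydrogens from standard valence (C 4, N 3, O 2, S 2, halogen 1):
  atom 1: C, bond orders sum to 2 (valence 4) → 2 H
  atom 2: C, bond orders sum to 2 (valence 4) → 2 H
  atom 3: C, bond orders sum to 2 (valence 4) → 2 H
  atom 4: C, bond orders sum to 2 (valence 4) → 2 H
Total hydrogens: 8.

8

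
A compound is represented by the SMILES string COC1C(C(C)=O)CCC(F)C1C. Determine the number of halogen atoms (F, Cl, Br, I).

Halogen atoms appear at heavy-atom position 11 (1×F).
Other groups present: 1 ether, 1 ketone.
Halogen count: 1.

1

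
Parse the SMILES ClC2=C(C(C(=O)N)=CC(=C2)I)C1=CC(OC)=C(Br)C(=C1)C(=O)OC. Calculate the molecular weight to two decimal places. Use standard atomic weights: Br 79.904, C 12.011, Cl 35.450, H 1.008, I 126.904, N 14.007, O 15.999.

First, the molecular formula is C16H12BrClINO4 (counting implicit H from valence).
  Br: 1 × 79.904 = 79.904
  C: 16 × 12.011 = 192.176
  Cl: 1 × 35.450 = 35.450
  H: 12 × 1.008 = 12.096
  I: 1 × 126.904 = 126.904
  N: 1 × 14.007 = 14.007
  O: 4 × 15.999 = 63.996
Sum: 1×79.904 + 16×12.011 + 1×35.450 + 12×1.008 + 1×126.904 + 1×14.007 + 4×15.999 = 524.533 → 524.53 g/mol.

524.53 g/mol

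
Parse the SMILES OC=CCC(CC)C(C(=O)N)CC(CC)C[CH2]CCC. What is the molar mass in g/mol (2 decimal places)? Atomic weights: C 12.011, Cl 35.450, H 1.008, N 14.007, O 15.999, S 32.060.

First, the molecular formula is C17H33NO2 (counting implicit H from valence).
  C: 17 × 12.011 = 204.187
  H: 33 × 1.008 = 33.264
  N: 1 × 14.007 = 14.007
  O: 2 × 15.999 = 31.998
Sum: 17×12.011 + 33×1.008 + 1×14.007 + 2×15.999 = 283.456 → 283.46 g/mol.

283.46 g/mol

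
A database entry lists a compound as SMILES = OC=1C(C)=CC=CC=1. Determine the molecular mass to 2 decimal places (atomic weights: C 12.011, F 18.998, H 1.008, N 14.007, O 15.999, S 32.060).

First, the molecular formula is C7H8O (counting implicit H from valence).
  C: 7 × 12.011 = 84.077
  H: 8 × 1.008 = 8.064
  O: 1 × 15.999 = 15.999
Sum: 7×12.011 + 8×1.008 + 1×15.999 = 108.140 → 108.14 g/mol.

108.14 g/mol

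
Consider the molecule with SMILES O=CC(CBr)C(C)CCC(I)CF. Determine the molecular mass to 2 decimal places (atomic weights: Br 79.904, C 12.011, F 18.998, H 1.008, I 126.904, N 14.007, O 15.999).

First, the molecular formula is C9H15BrFIO (counting implicit H from valence).
  Br: 1 × 79.904 = 79.904
  C: 9 × 12.011 = 108.099
  F: 1 × 18.998 = 18.998
  H: 15 × 1.008 = 15.120
  I: 1 × 126.904 = 126.904
  O: 1 × 15.999 = 15.999
Sum: 1×79.904 + 9×12.011 + 1×18.998 + 15×1.008 + 1×126.904 + 1×15.999 = 365.024 → 365.02 g/mol.

365.02 g/mol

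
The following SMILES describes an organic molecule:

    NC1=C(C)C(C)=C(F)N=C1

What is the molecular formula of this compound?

Walk through each heavy atom and fill implicit hydrogens from standard valence (C 4, N 3, O 2, S 2, halogen 1):
  atom 1: N, bond orders sum to 1 (valence 3) → 2 H
  atom 2: C, bond orders sum to 4 (valence 4) → 0 H
  atom 3: C, bond orders sum to 4 (valence 4) → 0 H
  atom 4: C, bond orders sum to 1 (valence 4) → 3 H
  atom 5: C, bond orders sum to 4 (valence 4) → 0 H
  atom 6: C, bond orders sum to 1 (valence 4) → 3 H
  atom 7: C, bond orders sum to 4 (valence 4) → 0 H
  atom 8: F (halogen, monovalent) → 0 H
  atom 9: N, bond orders sum to 3 (valence 3) → 0 H
  atom 10: C, bond orders sum to 3 (valence 4) → 1 H
Totals → C:7, H:9, F:1, N:2.
In Hill order: C7H9FN2.

C7H9FN2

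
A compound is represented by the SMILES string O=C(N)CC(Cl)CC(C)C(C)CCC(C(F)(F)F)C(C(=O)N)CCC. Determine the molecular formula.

C17H30ClF3N2O2

Walk through each heavy atom and fill implicit hydrogens from standard valence (C 4, N 3, O 2, S 2, halogen 1):
  atom 1: O, bond orders sum to 2 (valence 2) → 0 H
  atom 2: C, bond orders sum to 4 (valence 4) → 0 H
  atom 3: N, bond orders sum to 1 (valence 3) → 2 H
  atom 4: C, bond orders sum to 2 (valence 4) → 2 H
  atom 5: C, bond orders sum to 3 (valence 4) → 1 H
  atom 6: Cl (halogen, monovalent) → 0 H
  atom 7: C, bond orders sum to 2 (valence 4) → 2 H
  atom 8: C, bond orders sum to 3 (valence 4) → 1 H
  atom 9: C, bond orders sum to 1 (valence 4) → 3 H
  atom 10: C, bond orders sum to 3 (valence 4) → 1 H
  atom 11: C, bond orders sum to 1 (valence 4) → 3 H
  atom 12: C, bond orders sum to 2 (valence 4) → 2 H
  atom 13: C, bond orders sum to 2 (valence 4) → 2 H
  atom 14: C, bond orders sum to 3 (valence 4) → 1 H
  atom 15: C, bond orders sum to 4 (valence 4) → 0 H
  atom 16: F (halogen, monovalent) → 0 H
  atom 17: F (halogen, monovalent) → 0 H
  atom 18: F (halogen, monovalent) → 0 H
  atom 19: C, bond orders sum to 3 (valence 4) → 1 H
  atom 20: C, bond orders sum to 4 (valence 4) → 0 H
  atom 21: O, bond orders sum to 2 (valence 2) → 0 H
  atom 22: N, bond orders sum to 1 (valence 3) → 2 H
  atom 23: C, bond orders sum to 2 (valence 4) → 2 H
  atom 24: C, bond orders sum to 2 (valence 4) → 2 H
  atom 25: C, bond orders sum to 1 (valence 4) → 3 H
Totals → C:17, H:30, Cl:1, F:3, N:2, O:2.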